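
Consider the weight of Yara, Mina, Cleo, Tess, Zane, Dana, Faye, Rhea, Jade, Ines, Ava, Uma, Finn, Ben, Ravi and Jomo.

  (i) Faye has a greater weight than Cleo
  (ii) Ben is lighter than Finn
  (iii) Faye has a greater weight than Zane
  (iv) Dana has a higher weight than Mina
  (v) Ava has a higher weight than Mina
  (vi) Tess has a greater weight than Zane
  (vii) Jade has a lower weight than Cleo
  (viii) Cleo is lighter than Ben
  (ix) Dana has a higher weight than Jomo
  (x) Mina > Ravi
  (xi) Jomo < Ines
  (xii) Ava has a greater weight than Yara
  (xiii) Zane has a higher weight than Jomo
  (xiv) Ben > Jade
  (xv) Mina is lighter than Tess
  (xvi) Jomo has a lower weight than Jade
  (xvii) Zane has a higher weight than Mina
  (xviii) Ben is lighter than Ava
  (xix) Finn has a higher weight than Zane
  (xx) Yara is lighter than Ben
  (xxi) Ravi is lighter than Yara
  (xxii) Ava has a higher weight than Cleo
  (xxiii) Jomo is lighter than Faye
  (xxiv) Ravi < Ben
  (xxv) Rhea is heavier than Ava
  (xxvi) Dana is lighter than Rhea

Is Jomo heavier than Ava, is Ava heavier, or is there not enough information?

Jomo < Jade and Jade < Cleo give Jomo < Cleo.
With Cleo < Ben: Jomo < Jade < Cleo < Ben.
Then Ben < Ava extends the chain to Ava.
So Ava is heavier.

Ava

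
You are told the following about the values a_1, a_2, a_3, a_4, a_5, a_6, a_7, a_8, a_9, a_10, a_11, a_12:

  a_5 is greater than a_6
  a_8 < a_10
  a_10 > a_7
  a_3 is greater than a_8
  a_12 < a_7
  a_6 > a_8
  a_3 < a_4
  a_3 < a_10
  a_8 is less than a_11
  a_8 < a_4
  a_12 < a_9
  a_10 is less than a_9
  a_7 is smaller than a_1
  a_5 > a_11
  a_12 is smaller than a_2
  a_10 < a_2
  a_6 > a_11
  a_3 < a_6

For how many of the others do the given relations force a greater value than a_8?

8

The elements the relations force above a_8 are a_11, a_3, a_6, a_10, a_4, a_9, a_5, a_2 — no chain reaches any other.
That is 8.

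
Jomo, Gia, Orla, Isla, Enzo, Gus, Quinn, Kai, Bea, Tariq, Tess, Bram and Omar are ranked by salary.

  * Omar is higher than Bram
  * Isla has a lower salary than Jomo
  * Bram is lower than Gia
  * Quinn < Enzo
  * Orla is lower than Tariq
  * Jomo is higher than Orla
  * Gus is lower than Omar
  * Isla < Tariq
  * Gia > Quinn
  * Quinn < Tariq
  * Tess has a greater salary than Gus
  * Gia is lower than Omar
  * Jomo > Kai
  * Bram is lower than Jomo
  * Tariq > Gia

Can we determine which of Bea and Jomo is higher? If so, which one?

Following every chain through Bea: nothing is chained to Bea.
Jomo is not reached, and no chain runs the other way from Jomo to Bea.
So the given relations leave the order of Bea and Jomo undetermined.

undetermined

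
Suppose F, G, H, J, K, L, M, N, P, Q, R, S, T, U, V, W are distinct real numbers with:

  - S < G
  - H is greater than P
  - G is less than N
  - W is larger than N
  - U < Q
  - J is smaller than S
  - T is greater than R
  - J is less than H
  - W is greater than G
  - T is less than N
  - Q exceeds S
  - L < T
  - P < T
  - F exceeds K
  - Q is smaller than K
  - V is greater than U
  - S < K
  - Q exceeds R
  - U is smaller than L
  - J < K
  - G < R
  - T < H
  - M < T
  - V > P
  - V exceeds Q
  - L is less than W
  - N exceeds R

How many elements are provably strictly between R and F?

Chaining upward from R reaches: T, N, Q, K, W, H, V.
Chaining downward from F reaches: U, J, S, G, Q, K.
Strictly between R and F are those in both lists: Q, K — 2 elements.

2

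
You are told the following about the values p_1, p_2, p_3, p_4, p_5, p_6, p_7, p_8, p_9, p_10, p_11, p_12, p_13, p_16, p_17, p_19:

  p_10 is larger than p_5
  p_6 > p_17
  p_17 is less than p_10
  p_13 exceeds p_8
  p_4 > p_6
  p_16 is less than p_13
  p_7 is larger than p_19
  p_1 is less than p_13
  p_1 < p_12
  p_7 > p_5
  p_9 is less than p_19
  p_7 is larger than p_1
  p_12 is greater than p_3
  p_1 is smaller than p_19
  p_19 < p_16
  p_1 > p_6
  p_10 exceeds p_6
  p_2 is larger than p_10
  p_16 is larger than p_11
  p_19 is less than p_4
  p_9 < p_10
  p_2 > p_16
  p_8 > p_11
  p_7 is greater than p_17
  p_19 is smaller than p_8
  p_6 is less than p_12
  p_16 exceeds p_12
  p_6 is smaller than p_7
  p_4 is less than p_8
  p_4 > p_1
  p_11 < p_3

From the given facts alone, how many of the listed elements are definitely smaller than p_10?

From p_10 the given relations immediately reach p_5, p_9, p_17, p_6.
Nothing else is reachable below p_10; 4 in all.

4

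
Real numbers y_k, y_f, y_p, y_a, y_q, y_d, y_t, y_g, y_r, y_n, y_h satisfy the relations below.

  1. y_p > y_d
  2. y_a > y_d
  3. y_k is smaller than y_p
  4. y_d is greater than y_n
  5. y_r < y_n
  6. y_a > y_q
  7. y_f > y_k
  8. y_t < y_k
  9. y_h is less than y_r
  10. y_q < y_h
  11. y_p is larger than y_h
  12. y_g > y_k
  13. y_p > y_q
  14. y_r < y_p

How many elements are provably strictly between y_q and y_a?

4

Chaining upward from y_q reaches: y_h, y_r, y_n, y_d, y_p.
Chaining downward from y_a reaches: y_h, y_r, y_n, y_d.
Strictly between y_q and y_a are those in both lists: y_h, y_r, y_n, y_d — 4 elements.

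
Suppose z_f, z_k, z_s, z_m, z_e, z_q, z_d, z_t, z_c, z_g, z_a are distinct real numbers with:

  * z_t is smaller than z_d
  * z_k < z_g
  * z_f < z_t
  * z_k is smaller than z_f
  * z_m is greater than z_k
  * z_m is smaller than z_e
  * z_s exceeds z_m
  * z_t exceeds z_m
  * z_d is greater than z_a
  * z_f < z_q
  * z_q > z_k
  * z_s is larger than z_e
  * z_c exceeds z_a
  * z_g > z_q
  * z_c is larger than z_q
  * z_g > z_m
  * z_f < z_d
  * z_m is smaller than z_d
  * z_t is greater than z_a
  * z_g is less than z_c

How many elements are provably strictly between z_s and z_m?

The relations place z_m below z_s. An element lies strictly between them when it is forced above z_m and also forced below z_s.
Above z_m: {z_e, z_g, z_t, z_d, z_c}. Below z_s: {z_k, z_e}.
Intersection: {z_e} — 1.

1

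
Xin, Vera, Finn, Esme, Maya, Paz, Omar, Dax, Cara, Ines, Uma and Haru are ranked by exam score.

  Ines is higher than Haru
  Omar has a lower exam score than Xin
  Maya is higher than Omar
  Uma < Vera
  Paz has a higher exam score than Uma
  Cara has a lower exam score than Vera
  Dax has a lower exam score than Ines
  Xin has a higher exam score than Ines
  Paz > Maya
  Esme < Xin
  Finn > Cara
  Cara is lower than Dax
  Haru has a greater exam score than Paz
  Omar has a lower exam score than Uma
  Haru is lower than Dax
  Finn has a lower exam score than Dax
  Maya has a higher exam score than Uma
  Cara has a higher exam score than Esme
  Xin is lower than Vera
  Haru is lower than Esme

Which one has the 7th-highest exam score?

The consecutive relations fix a unique order: Omar < Uma < Maya < Paz < Haru < Esme < Cara < Finn < Dax < Ines < Xin < Vera.
The 7th largest is Esme.

Esme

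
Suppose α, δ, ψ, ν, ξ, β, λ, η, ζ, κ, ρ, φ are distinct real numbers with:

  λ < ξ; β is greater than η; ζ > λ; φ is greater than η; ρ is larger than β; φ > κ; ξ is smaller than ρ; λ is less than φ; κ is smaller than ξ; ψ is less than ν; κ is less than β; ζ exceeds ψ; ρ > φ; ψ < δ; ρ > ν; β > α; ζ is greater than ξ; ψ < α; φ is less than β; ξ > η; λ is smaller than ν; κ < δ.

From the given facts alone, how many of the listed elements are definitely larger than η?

5

Directly above η: ξ, φ, β.
One step further: ρ, ζ (5 so far).
Nothing else is reachable above η; 5 in all.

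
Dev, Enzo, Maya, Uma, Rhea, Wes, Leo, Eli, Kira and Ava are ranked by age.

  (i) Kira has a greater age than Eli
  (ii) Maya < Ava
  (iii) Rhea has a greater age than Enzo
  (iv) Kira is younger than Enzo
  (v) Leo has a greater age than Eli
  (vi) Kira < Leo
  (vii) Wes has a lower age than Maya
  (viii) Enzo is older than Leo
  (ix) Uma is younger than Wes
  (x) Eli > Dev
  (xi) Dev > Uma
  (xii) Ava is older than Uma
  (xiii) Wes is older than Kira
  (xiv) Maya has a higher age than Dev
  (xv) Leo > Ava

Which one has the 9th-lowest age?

Piecing the relations together gives one ordering: Uma < Dev < Eli < Kira < Wes < Maya < Ava < Leo < Enzo < Rhea.
The 9th smallest is Enzo.

Enzo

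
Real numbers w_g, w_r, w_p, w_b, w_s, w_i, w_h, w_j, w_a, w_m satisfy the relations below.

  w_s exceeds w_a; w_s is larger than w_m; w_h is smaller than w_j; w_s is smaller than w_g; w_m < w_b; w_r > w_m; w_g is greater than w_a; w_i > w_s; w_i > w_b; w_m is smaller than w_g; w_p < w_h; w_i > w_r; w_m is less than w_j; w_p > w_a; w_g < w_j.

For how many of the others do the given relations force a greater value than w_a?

6

The elements the relations force above w_a are w_s, w_g, w_p, w_h, w_i, w_j — no chain reaches any other.
That is 6.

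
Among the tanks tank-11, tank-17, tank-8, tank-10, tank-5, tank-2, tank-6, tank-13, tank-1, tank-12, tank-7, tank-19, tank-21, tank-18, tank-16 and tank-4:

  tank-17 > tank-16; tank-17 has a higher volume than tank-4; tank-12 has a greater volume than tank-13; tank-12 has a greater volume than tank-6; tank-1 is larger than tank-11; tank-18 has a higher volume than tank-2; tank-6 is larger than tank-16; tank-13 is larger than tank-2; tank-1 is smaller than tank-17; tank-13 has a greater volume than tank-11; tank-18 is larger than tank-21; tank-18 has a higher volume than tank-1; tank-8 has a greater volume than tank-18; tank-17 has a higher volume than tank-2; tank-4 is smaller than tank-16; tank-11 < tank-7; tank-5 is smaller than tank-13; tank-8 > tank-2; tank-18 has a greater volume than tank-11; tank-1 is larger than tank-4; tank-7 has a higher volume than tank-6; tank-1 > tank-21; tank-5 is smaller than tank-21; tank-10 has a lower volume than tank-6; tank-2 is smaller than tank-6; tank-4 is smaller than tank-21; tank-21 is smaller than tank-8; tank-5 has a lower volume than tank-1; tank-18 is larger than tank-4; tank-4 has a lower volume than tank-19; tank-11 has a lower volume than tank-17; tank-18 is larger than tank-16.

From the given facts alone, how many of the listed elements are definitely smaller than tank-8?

8

From tank-8 the given relations immediately reach tank-2, tank-21, tank-18.
From those, tank-5, tank-4, tank-11, tank-16, tank-1 — 8 in total.
Nothing else is reachable below tank-8; 8 in all.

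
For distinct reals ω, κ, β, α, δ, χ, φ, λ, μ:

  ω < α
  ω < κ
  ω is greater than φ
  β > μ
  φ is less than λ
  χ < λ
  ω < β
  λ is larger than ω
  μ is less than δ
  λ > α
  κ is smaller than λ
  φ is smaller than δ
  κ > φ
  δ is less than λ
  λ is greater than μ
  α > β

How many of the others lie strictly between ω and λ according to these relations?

Chaining upward from ω reaches: κ, β, α.
Chaining downward from λ reaches: φ, μ, κ, β, α, χ, δ.
Strictly between ω and λ are those in both lists: κ, β, α — 3 elements.

3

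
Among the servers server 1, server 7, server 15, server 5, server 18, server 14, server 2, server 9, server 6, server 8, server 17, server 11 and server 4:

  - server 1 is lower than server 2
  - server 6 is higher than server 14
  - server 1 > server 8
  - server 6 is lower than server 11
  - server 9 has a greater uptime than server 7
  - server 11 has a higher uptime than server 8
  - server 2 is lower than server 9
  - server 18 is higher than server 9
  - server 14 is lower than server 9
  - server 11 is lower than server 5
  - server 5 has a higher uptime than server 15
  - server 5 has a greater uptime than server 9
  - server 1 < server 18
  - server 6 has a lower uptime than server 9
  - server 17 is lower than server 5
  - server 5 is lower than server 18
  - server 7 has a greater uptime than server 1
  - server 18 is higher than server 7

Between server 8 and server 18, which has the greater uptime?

server 18

server 8 < server 1 and server 1 < server 2 give server 8 < server 2.
Then server 2 < server 9 extends the chain to server 9.
With server 9 < server 5: server 8 < server 1 < server 2 < server 9 < server 5.
Then server 5 < server 18 extends the chain to server 18.
So server 8 < server 18; server 18 is the higher of the two.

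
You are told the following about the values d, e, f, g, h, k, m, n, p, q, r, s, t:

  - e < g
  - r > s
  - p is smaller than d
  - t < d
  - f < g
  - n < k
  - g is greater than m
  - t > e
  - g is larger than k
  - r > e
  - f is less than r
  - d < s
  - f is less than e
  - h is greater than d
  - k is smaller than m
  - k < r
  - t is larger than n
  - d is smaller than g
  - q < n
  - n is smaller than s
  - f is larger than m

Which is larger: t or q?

t

Link the given pairs in sequence: q < n; n < k; k < m; m < f; f < e; e < t.
Chaining these gives q < n < k < m < f < e < t.
So q < t; t is the larger of the two.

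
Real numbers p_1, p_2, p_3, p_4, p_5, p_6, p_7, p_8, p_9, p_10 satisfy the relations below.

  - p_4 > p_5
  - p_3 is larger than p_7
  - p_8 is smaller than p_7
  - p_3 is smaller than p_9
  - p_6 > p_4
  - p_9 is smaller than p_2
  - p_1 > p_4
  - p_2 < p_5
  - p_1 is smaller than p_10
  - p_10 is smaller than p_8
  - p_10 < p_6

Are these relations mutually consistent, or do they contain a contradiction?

inconsistent

Chaining the given relations yields p_1 < p_10 < p_8 < p_7 < p_3 < p_9 < p_2 < p_5 < p_4, so p_1 < p_4. But one relation states p_4 < p_1. These cannot both hold.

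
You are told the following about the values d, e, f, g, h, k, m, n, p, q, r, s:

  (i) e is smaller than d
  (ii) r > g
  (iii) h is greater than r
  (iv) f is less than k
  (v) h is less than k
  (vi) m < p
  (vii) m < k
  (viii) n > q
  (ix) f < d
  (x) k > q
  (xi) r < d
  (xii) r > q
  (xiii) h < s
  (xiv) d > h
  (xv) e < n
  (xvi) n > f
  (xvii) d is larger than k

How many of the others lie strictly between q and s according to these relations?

2

Chaining upward from q reaches: r, h, k, n, d.
Chaining downward from s reaches: g, r, h.
Strictly between q and s are those in both lists: r, h — 2 elements.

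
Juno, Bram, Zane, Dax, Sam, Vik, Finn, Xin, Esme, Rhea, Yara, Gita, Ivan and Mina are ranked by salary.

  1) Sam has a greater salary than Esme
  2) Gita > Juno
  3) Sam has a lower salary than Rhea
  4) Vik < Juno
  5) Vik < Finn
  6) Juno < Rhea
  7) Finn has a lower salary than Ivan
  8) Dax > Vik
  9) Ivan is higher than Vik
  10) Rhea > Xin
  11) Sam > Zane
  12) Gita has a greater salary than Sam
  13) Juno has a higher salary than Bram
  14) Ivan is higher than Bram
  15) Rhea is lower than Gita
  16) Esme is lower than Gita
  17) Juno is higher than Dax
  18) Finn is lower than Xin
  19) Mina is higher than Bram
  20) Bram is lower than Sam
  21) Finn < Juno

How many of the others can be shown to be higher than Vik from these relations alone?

The elements the relations force above Vik are Finn, Ivan, Dax, Juno, Xin, Rhea, Gita — no chain reaches any other.
That is 7.

7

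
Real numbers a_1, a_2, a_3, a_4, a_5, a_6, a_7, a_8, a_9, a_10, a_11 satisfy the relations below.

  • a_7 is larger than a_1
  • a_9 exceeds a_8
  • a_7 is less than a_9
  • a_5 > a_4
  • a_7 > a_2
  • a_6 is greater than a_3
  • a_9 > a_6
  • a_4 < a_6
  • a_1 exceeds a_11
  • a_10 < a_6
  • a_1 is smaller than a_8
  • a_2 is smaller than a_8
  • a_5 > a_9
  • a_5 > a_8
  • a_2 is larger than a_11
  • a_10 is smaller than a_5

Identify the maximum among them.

a_5

Chaining downward from a_5: directly below it, a_10, a_4, a_8, a_9; then a_1, a_6, a_2, a_7; then a_3, a_11.
That covers every other element, and nothing is given above a_5, so a_5 is the maximum.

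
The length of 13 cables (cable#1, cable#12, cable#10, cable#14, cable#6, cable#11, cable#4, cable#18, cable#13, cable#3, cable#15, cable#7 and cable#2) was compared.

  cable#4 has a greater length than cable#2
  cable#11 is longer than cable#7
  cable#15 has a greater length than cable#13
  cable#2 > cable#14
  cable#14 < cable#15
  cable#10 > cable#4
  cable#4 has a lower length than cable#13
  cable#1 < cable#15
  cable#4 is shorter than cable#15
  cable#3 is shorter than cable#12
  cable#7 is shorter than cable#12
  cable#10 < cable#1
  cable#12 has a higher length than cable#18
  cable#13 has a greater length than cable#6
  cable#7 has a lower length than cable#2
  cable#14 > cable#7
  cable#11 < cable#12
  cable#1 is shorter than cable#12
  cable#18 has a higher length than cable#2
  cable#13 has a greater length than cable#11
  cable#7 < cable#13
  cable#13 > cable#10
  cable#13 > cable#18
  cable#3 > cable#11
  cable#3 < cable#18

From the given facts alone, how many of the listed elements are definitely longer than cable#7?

11

Directly above cable#7: cable#11, cable#14, cable#2, cable#13, cable#12.
One step further: cable#3, cable#4, cable#18, cable#15 (9 so far).
One step further: cable#10 (10 so far).
One step further: cable#1 (11 so far).
Nothing else is reachable above cable#7; 11 in all.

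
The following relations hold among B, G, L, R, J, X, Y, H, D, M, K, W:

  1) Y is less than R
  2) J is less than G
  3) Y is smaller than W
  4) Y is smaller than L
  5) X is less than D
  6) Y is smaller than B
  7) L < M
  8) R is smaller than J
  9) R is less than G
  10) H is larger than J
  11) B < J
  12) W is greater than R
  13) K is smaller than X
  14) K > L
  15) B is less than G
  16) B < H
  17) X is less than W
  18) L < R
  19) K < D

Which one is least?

Chaining upward from Y: directly above it, L, B, R, W; then K, J, M, H, G; then X, D.
That covers every other element, and nothing is given below Y, so Y is the least.

Y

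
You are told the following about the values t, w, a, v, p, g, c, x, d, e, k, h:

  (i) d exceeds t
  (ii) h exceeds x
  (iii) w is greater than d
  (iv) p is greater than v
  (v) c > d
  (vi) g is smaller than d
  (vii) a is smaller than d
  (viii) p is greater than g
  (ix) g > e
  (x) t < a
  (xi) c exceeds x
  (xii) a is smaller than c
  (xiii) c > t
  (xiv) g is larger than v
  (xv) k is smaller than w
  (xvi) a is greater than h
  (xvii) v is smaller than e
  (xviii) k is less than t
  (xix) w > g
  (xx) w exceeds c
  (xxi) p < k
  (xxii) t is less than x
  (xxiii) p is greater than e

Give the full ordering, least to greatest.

v < e < g < p < k < t < x < h < a < d < c < w

The consecutive links are each given: v < e; e < g; g < p; p < k; k < t; t < x; x < h; h < a; a < d; d < c; c < w.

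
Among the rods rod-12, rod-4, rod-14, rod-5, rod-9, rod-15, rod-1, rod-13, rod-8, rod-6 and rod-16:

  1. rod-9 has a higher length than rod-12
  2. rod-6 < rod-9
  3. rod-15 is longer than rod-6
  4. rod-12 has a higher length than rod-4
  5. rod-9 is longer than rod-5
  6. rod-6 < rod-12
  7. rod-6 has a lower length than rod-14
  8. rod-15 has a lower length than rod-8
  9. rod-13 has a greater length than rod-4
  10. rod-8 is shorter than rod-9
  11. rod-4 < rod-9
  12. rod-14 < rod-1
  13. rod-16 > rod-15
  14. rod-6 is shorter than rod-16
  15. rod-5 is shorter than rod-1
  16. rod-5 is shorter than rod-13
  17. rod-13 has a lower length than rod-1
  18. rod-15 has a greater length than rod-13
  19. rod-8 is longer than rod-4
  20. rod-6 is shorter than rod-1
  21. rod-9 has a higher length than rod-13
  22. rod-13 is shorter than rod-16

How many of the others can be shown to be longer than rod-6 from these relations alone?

The elements the relations force above rod-6 are rod-15, rod-12, rod-14, rod-8, rod-16, rod-1, rod-9 — no chain reaches any other.
That is 7.

7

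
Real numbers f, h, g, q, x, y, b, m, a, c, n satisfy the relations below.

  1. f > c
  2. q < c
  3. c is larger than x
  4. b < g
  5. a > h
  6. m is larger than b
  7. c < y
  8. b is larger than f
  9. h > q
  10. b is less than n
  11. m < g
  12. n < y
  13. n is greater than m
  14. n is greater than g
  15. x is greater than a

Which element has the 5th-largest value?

The consecutive relations fix a unique order: q < h < a < x < c < f < b < m < g < n < y.
Counting 5 from the largest end gives b.

b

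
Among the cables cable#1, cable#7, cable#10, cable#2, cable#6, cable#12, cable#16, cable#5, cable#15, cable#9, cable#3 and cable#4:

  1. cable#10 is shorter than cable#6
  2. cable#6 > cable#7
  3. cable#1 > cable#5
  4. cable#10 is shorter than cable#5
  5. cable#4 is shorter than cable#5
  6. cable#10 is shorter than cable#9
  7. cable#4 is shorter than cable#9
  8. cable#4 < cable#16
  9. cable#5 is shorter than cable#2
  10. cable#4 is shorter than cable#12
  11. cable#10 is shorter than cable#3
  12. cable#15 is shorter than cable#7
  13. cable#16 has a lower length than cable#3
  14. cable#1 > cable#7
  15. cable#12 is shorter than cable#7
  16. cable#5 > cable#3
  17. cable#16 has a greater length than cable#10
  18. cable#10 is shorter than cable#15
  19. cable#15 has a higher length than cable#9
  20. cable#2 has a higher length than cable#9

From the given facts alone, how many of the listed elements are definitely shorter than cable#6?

6

Directly below cable#6: cable#10, cable#7.
One step further: cable#12, cable#15 (4 so far).
One step further: cable#4, cable#9 (6 so far).
No other element is forced below cable#6 by the given relations, so the count is 6.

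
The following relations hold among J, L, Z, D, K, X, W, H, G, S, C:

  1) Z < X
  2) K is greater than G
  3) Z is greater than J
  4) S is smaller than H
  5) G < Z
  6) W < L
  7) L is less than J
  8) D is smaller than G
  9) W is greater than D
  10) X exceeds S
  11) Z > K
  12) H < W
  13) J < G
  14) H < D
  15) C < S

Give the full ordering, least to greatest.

The consecutive links are each given: C < S; S < H; H < D; D < W; W < L; L < J; J < G; G < K; K < Z; Z < X.

C < S < H < D < W < L < J < G < K < Z < X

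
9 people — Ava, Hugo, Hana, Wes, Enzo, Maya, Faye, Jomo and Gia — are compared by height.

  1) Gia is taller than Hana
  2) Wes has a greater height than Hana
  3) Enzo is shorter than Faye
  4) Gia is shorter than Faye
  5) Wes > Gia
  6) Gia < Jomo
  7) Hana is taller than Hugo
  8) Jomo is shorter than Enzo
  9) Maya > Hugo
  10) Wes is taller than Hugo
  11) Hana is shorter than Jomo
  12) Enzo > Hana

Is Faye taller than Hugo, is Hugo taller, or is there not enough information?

Hugo < Hana and Hana < Jomo give Hugo < Jomo.
With Jomo < Enzo: Hugo < Hana < Jomo < Enzo.
Then Enzo < Faye extends the chain to Faye.
So Faye is taller.

Faye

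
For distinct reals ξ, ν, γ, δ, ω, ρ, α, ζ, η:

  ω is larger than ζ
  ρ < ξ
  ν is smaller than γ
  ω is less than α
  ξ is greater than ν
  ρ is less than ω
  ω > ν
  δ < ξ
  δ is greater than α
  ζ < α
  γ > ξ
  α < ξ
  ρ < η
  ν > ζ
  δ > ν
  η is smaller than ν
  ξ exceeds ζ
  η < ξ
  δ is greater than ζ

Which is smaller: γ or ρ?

Chaining the given relations: ρ < η < ν < ω < α < δ < ξ < γ.
So ρ < γ; ρ is the smaller of the two.

ρ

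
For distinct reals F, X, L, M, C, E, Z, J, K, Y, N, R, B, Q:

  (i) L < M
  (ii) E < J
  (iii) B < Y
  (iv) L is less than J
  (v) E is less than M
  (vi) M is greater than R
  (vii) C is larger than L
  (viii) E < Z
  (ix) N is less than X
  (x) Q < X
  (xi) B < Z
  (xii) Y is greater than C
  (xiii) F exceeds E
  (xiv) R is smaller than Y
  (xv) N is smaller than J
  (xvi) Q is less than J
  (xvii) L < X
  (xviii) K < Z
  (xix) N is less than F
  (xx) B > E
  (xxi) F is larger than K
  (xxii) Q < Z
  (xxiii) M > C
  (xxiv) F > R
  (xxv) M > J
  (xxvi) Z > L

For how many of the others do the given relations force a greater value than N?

The elements the relations force above N are J, M, X, F — no chain reaches any other.
That is 4.

4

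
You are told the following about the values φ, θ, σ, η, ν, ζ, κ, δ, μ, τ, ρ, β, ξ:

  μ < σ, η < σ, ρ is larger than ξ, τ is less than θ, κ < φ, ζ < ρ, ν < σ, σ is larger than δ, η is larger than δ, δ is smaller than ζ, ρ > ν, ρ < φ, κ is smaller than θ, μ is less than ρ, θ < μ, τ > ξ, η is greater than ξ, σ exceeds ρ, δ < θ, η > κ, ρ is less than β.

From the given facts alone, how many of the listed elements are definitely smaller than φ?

9

Directly below φ: κ, ρ.
One step further: ξ, ζ, μ, ν (6 so far).
One step further: δ, θ (8 so far).
One step further: τ (9 so far).
No other element is forced below φ by the given relations, so the count is 9.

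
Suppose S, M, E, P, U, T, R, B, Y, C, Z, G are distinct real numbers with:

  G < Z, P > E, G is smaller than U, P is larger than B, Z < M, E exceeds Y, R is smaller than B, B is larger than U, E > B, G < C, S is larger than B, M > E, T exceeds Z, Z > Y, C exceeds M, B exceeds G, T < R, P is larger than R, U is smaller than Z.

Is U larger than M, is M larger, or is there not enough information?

M

The relevant relations are U < Z; Z < T; T < R; R < B; B < E; E < M.
Chaining these gives U < Z < T < R < B < E < M.
So M is larger.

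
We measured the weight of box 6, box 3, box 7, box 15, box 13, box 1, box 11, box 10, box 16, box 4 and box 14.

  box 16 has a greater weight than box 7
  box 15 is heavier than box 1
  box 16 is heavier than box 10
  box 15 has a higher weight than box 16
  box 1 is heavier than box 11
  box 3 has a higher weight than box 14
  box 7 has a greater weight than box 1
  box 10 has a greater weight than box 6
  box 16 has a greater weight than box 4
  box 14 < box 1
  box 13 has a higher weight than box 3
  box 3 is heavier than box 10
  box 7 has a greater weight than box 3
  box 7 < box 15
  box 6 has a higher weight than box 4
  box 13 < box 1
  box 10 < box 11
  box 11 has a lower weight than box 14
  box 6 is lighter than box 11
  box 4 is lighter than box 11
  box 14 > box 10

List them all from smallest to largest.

The consecutive links are each given: box 4 < box 6; box 6 < box 10; box 10 < box 11; box 11 < box 14; box 14 < box 3; box 3 < box 13; box 13 < box 1; box 1 < box 7; box 7 < box 16; box 16 < box 15.

box 4 < box 6 < box 10 < box 11 < box 14 < box 3 < box 13 < box 1 < box 7 < box 16 < box 15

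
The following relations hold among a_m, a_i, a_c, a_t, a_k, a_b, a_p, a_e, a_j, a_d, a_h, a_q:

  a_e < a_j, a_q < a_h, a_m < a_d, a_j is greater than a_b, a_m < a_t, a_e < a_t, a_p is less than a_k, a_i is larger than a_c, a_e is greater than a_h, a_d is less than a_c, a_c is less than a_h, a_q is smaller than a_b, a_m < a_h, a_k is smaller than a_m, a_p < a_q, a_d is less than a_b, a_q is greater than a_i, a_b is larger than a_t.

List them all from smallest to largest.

Each adjacent pair is fixed by a given relation: a_p < a_k; a_k < a_m; a_m < a_d; a_d < a_c; a_c < a_i; a_i < a_q; a_q < a_h; a_h < a_e; a_e < a_t; a_t < a_b; a_b < a_j. Chaining them end to end gives the full order.

a_p < a_k < a_m < a_d < a_c < a_i < a_q < a_h < a_e < a_t < a_b < a_j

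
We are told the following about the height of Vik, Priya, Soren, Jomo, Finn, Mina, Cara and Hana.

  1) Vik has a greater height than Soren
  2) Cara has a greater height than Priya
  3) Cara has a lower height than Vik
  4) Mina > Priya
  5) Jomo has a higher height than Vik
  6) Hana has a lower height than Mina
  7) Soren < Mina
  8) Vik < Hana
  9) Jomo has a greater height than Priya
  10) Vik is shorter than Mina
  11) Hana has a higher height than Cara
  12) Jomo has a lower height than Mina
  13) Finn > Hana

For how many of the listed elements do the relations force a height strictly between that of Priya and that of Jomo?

2

The relations place Priya below Jomo. An element lies strictly between them when it is forced above Priya and also forced below Jomo.
Above Priya: {Cara, Vik, Hana, Mina, Finn}. Below Jomo: {Cara, Soren, Vik}.
Intersection: {Cara, Vik} — 2.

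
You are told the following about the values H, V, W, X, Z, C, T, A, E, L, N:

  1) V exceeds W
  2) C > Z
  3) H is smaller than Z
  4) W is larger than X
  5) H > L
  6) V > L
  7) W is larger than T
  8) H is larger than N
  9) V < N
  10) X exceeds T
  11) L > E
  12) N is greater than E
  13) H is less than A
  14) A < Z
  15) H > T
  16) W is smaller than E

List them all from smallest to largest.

T < X < W < E < L < V < N < H < A < Z < C

The consecutive links are each given: T < X; X < W; W < E; E < L; L < V; V < N; N < H; H < A; A < Z; Z < C.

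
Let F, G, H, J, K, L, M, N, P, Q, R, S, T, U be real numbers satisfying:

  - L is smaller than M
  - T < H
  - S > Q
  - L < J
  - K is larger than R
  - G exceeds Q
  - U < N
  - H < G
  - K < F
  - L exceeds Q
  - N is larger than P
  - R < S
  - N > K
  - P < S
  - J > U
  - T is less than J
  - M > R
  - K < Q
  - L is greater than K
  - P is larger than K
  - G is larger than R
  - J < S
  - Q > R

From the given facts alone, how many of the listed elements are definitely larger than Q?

5

Directly above Q: L, S, G.
One step further: J, M (5 so far).
No other element is forced above Q by the given relations, so the count is 5.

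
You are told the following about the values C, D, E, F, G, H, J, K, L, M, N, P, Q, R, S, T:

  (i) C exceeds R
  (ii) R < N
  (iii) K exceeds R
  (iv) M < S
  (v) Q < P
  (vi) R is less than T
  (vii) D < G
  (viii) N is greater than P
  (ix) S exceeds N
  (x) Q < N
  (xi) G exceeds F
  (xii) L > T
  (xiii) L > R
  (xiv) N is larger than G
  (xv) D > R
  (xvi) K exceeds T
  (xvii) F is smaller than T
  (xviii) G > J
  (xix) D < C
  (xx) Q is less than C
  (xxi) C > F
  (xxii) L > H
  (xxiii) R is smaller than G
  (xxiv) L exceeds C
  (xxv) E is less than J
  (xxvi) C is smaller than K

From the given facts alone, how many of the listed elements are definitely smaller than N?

From N the given relations immediately reach R, Q, G, P.
From those, D, J, F — 7 in total.
From those, E — 8 in total.
Nothing else is reachable below N; 8 in all.

8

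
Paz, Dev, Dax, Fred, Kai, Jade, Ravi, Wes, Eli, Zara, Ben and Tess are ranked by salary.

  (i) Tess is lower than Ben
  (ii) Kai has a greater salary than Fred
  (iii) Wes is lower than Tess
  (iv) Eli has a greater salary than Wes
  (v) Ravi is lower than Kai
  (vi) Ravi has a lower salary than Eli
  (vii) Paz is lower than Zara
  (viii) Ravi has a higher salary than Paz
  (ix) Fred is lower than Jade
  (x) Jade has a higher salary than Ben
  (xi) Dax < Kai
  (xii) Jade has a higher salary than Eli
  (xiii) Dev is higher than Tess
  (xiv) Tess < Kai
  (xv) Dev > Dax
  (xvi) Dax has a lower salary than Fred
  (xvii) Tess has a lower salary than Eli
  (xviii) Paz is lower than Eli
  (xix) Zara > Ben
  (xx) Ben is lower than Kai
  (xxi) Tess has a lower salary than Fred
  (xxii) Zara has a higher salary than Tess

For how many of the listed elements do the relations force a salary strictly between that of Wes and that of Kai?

Chaining upward from Wes reaches: Tess, Ben, Eli, Fred, Zara, Dev, Jade.
Chaining downward from Kai reaches: Paz, Ravi, Tess, Ben, Dax, Fred.
Strictly between Wes and Kai are those in both lists: Tess, Ben, Fred — 3 elements.

3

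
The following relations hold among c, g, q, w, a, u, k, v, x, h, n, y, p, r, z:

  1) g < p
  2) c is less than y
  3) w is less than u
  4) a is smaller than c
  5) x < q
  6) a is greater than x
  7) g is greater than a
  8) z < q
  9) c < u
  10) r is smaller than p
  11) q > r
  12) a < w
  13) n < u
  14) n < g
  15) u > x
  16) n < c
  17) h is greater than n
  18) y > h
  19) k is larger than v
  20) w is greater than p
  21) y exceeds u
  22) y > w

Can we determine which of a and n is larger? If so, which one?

Following every chain through a: above a we get c, g, p, w, u, y; below a we get x.
n is not reached, and no chain runs the other way from n to a.
So the given relations leave the order of a and n undetermined.

undetermined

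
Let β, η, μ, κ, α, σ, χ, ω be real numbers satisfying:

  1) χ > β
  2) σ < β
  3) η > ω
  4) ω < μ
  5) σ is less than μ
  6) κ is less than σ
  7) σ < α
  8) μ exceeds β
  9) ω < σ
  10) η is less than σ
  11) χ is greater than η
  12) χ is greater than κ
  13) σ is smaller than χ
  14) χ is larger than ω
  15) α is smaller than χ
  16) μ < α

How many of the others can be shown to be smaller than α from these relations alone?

6

Directly below α: σ, μ.
One step further: ω, η, κ, β (6 so far).
Nothing else is reachable below α; 6 in all.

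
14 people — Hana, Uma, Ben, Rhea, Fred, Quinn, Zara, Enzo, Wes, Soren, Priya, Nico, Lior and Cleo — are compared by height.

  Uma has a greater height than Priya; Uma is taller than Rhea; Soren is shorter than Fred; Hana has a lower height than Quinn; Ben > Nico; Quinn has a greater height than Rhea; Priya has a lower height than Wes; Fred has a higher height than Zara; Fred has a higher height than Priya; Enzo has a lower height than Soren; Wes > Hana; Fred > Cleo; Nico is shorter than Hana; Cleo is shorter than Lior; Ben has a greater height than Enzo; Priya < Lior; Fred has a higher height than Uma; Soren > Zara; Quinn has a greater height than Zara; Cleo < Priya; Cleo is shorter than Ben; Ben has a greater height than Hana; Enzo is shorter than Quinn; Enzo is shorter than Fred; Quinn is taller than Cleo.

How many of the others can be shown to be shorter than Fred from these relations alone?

Directly below Fred: Zara, Enzo, Cleo, Priya, Soren, Uma.
One step further: Rhea (7 so far).
No other element is forced below Fred by the given relations, so the count is 7.

7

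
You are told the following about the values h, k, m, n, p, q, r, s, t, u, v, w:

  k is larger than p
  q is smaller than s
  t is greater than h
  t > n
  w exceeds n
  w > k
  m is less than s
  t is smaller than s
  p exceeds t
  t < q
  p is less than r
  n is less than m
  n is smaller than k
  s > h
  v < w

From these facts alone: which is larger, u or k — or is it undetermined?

undetermined

Following every chain through u: nothing is chained to u.
k is not reached, and no chain runs the other way from k to u.
So the given relations leave the order of u and k undetermined.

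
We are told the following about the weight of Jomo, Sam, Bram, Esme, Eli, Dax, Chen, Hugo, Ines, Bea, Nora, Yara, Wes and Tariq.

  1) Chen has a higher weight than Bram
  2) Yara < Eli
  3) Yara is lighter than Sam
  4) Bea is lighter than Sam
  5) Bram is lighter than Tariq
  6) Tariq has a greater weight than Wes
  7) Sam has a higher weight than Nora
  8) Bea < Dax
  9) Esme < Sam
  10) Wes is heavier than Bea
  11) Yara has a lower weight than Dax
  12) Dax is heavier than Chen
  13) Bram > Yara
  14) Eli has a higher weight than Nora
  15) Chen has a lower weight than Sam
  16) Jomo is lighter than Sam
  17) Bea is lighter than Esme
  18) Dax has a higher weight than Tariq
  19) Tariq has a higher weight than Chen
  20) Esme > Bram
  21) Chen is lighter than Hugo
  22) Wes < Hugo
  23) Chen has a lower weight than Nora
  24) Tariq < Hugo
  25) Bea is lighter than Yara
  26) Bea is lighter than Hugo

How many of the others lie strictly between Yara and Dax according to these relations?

Chaining upward from Yara reaches: Bram, Chen, Esme, Nora, Tariq, Sam, Hugo, Eli.
Chaining downward from Dax reaches: Bea, Wes, Bram, Chen, Tariq.
Strictly between Yara and Dax are those in both lists: Bram, Chen, Tariq — 3 elements.

3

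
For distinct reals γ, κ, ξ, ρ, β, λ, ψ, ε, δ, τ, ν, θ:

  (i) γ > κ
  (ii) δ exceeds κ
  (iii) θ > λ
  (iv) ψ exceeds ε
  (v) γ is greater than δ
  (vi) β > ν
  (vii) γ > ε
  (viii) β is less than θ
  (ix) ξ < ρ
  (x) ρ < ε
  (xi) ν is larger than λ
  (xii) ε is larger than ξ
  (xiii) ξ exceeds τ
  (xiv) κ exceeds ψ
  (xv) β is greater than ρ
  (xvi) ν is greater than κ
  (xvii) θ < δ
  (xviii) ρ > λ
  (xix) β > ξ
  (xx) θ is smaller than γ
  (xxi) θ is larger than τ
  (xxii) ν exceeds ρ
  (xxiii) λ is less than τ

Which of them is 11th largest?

τ

Chaining the given pairs: λ < τ < ξ < ρ < ε < ψ < κ < ν < β < θ < δ < γ.
The 11th largest is τ.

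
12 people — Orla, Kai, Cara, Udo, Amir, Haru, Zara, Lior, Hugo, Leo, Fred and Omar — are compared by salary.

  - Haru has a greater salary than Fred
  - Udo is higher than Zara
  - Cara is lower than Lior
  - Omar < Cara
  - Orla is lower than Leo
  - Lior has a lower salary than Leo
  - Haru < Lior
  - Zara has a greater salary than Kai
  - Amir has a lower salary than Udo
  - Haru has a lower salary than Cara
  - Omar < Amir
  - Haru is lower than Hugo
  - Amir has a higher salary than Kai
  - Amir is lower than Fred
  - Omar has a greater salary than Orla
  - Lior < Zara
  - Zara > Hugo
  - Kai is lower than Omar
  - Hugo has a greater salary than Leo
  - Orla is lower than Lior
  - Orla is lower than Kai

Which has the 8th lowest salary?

Chaining the given pairs: Orla < Kai < Omar < Amir < Fred < Haru < Cara < Lior < Leo < Hugo < Zara < Udo.
Counting 8 from the smallest end gives Lior.

Lior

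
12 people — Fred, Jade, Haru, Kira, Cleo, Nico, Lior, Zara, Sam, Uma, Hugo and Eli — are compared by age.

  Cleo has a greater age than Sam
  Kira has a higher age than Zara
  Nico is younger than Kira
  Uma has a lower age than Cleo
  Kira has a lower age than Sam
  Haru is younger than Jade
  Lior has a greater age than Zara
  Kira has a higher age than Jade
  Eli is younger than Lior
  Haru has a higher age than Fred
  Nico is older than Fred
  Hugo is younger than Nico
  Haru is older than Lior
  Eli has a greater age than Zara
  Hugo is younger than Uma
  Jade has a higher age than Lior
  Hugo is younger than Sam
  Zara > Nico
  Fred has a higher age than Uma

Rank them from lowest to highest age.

Hugo < Uma < Fred < Nico < Zara < Eli < Lior < Haru < Jade < Kira < Sam < Cleo

Nothing is placed below Hugo, so it is least; from there Hugo < Uma; Uma < Fred; Fred < Nico; Nico < Zara; Zara < Eli; Eli < Lior; Lior < Haru; Haru < Jade; Jade < Kira; Kira < Sam; Sam < Cleo, each given directly.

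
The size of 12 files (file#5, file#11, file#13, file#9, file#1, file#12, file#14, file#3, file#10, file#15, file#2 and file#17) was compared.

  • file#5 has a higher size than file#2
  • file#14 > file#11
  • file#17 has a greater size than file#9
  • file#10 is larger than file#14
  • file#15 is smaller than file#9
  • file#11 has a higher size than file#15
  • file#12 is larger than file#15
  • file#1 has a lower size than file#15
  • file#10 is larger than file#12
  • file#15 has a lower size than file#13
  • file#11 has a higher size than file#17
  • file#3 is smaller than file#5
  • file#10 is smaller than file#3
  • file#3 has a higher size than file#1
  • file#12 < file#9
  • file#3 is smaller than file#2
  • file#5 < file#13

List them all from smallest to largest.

Nothing is placed below file#1, so it is least; from there file#1 < file#15; file#15 < file#12; file#12 < file#9; file#9 < file#17; file#17 < file#11; file#11 < file#14; file#14 < file#10; file#10 < file#3; file#3 < file#2; file#2 < file#5; file#5 < file#13, each given directly.

file#1 < file#15 < file#12 < file#9 < file#17 < file#11 < file#14 < file#10 < file#3 < file#2 < file#5 < file#13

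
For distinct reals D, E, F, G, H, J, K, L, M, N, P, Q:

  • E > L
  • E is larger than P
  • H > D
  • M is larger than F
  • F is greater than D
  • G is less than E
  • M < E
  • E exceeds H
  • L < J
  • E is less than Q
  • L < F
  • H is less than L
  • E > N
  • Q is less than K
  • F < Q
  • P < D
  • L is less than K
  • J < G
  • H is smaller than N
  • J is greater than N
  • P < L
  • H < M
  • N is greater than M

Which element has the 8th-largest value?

Chaining the given pairs: P < D < H < L < F < M < N < J < G < E < Q < K.
Counting 8 from the largest end gives F.

F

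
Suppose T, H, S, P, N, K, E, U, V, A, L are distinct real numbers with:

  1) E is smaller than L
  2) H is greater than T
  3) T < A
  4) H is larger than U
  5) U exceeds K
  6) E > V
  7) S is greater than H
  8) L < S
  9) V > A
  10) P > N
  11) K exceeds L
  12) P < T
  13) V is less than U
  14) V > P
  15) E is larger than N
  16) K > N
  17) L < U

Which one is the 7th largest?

Piecing the relations together gives one ordering: N < P < T < A < V < E < L < K < U < H < S.
The 7th largest is V.

V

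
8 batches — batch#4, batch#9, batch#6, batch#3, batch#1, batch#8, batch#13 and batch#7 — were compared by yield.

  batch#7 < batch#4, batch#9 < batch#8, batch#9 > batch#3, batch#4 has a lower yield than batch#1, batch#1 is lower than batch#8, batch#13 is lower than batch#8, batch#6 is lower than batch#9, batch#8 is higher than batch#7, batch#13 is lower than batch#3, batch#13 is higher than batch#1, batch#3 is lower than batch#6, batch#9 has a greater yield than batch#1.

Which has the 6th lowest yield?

Chaining the given pairs: batch#7 < batch#4 < batch#1 < batch#13 < batch#3 < batch#6 < batch#9 < batch#8.
Counting 6 from the smallest end gives batch#6.

batch#6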